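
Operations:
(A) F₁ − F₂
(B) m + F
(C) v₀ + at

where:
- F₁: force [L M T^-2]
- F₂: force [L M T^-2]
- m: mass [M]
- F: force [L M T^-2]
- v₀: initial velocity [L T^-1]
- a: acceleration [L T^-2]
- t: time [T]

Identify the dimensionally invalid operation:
(B) m + F

(A) F₁ − F₂: F₁ [L M T^-2] and F₂ [L M T^-2] — same dimensions ✓
(B) m + F: m [M] and F [L M T^-2] — different dimensions cannot be added/subtracted ✗
(C) v₀ + at: v₀ [L T^-1] and at [L T^-1] — same dimensions ✓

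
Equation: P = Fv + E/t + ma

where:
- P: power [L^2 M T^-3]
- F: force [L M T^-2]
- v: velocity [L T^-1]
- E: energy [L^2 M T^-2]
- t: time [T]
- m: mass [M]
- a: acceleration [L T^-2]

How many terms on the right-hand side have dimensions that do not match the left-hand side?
1

LHS P: [L^2 M T^-3]
- Fv: [L^2 M T^-3] ✓
- E/t: [L^2 M T^-3] ✓
- ma: [L M T^-2] ✗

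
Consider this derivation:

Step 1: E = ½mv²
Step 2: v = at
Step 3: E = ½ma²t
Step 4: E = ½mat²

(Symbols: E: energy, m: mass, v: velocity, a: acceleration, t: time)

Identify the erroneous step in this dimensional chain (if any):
Step 3

Step 1: E = ½mv² → LHS [L^2 M T^-2], RHS [L^2 M T^-2] ✓
Step 2: v = at → LHS [L T^-1], RHS [L T^-1] ✓
Step 3: E = ½ma²t → LHS [L^2 M T^-2], RHS [L^2 M T^-3] ✗

The first dimensional inconsistency appears in step 3: E = ½ma²t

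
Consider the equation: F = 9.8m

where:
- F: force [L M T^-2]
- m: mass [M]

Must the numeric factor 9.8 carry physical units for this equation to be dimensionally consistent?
Yes

F has dimensions [L M T^-2], while m alone has dimensions [M]. For the equation to balance, the factor 9.8 must carry dimensions [L T^-2] — it is a dimensional constant (a numerical value of a physical quantity with its units suppressed), not a pure number.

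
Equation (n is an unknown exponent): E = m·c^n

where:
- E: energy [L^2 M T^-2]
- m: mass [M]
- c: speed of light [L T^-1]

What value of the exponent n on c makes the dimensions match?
n = 2

E has dimensions [L^2 M T^-2]; c has dimensions [L T^-1].
The rest of the RHS has dimensions [M], so c^n must supply [L^2 T^-2].
With n = 2: m·c^2 has dimensions [L^2 M T^-2], matching the LHS ✓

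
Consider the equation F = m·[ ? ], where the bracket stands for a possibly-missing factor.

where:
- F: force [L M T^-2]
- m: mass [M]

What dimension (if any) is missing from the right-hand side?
[L T^-2] — acceleration (e.g. a)

F has dimensions [L M T^-2]; m has dimensions [M].
The bracketed factor must supply [L M T^-2] / [M] = [L T^-2].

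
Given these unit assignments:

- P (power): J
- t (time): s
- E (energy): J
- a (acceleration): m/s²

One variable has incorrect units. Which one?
P

The variable P (power) should have units W, not J.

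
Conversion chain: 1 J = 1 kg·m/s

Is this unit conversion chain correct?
The chain is incorrect (it contains an error).

Incorrect: Joule is kg·m²/s², not kg·m/s (that is momentum)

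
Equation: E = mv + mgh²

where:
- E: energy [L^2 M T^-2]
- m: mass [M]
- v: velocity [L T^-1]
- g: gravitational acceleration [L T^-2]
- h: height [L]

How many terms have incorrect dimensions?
2

LHS E: [L^2 M T^-2]
- mv: [L M T^-1] ✗
- mgh²: [L^3 M T^-2] ✗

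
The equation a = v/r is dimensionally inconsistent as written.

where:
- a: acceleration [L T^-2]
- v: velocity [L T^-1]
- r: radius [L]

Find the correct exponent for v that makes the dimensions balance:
The exponent of v should be 2: a = v^2/r

The LHS a has dimensions [L T^-2]; v has dimensions [L T^-1].
As written, the RHS v/r (exponent 1 on v) has dimensions [T^-1], which does not match.
With exponent 2, the RHS v^2/r has dimensions [L T^-2], matching the LHS.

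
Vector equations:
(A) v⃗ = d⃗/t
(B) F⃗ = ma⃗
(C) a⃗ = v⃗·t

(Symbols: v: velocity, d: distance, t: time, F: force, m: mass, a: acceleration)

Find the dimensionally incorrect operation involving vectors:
(C) a⃗ = v⃗·t

(A) v⃗ = d⃗/t: LHS [L T^-1], RHS [L T^-1] ✓ — displacement (vector) divided by time (scalar)
(B) F⃗ = ma⃗: LHS [L M T^-2], RHS [L M T^-2] ✓ — Force and acceleration are vectors, mass is a scalar
(C) a⃗ = v⃗·t: LHS [L T^-2], RHS [L] ✗ — acceleration is velocity per time; should be v⃗/t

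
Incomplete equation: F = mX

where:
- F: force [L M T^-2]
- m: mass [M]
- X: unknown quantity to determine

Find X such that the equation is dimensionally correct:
X = a (acceleration), dimensions [L T^-2]

F has dimensions [L M T^-2]; the rest of the RHS (m) has dimensions [M].
So X must have dimensions [L T^-2] — X = a (acceleration).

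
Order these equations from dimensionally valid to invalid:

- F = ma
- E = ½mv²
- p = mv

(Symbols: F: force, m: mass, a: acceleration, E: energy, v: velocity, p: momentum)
Dimensionally correct: F = ma, E = ½mv², p = mv
Dimensionally incorrect: none
Ordered (correct first, then incorrect): F = ma, E = ½mv², p = mv

- F = ma: LHS [L M T^-2], RHS [L M T^-2] → correct ✓
- E = ½mv²: LHS [L^2 M T^-2], RHS [L^2 M T^-2] → correct ✓
- p = mv: LHS [L M T^-1], RHS [L M T^-1] → correct ✓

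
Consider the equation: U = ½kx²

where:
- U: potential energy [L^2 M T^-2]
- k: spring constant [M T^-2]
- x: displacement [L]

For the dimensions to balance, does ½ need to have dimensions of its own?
No

U has dimensions [L^2 M T^-2] and kx² already has dimensions [L^2 M T^-2], so the equation balances without ½ contributing any dimensions. ½ is a pure (dimensionless) number; changing or removing it would not affect dimensional consistency.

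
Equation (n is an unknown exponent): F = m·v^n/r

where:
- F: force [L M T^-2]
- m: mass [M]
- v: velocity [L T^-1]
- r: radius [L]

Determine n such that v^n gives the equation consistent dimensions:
n = 2

F has dimensions [L M T^-2]; v has dimensions [L T^-1].
The rest of the RHS has dimensions [L^-1 M], so v^n must supply [L^2 T^-2].
With n = 2: m·v^2/r has dimensions [L M T^-2], matching the LHS ✓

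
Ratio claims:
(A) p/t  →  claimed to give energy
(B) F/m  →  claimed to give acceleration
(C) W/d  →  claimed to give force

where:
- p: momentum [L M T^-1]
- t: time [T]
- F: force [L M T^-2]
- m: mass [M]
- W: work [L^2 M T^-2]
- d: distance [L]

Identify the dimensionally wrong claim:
(A) p/t does not give energy

(A) p/t: [L M T^-2] ≠ energy [L^2 M T^-2] ✗
(B) F/m: [L T^-2] = acceleration [L T^-2] ✓
(C) W/d: [L M T^-2] = force [L M T^-2] ✓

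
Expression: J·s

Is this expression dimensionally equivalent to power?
No

The expression J·s has dimensions [L^2 M T^-1], but power has dimensions [L^2 M T^-3].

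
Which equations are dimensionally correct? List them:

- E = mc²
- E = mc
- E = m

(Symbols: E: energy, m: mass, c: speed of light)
Dimensionally correct: E = mc²
Dimensionally incorrect: E = mc, E = m
Ordered (correct first, then incorrect): E = mc², E = mc, E = m

- E = mc²: LHS [L^2 M T^-2], RHS [L^2 M T^-2] → correct ✓
- E = mc: LHS [L^2 M T^-2], RHS [L M T^-1] → incorrect ✗
- E = m: LHS [L^2 M T^-2], RHS [M] → incorrect ✗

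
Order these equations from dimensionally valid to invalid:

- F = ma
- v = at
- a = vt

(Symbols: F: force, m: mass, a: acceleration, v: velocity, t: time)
Dimensionally correct: F = ma, v = at
Dimensionally incorrect: a = vt
Ordered (correct first, then incorrect): F = ma, v = at, a = vt

- F = ma: LHS [L M T^-2], RHS [L M T^-2] → correct ✓
- v = at: LHS [L T^-1], RHS [L T^-1] → correct ✓
- a = vt: LHS [L T^-2], RHS [L] → incorrect ✗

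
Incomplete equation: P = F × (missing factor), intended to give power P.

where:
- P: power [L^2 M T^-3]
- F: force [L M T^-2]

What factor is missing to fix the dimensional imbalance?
v (velocity), dimensions [L T^-1]

P has dimensions [L^2 M T^-3] and F has dimensions [L M T^-2].
The missing factor must have dimensions [L^2 M T^-3] / [L M T^-2] = [L T^-1], i.e. velocity (v).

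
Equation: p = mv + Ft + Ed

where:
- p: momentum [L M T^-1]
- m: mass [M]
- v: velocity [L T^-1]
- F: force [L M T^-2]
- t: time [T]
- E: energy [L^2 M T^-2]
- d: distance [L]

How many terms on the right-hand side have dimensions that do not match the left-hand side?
1

LHS p: [L M T^-1]
- mv: [L M T^-1] ✓
- Ft: [L M T^-1] ✓
- Ed: [L^3 M T^-2] ✗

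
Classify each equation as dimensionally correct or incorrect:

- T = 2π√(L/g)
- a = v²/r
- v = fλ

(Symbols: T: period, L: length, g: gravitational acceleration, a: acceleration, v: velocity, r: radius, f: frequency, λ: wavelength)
Dimensionally correct: T = 2π√(L/g), a = v²/r, v = fλ
Dimensionally incorrect: none
Ordered (correct first, then incorrect): T = 2π√(L/g), a = v²/r, v = fλ

- T = 2π√(L/g): LHS [T], RHS [T] → correct ✓
- a = v²/r: LHS [L T^-2], RHS [L T^-2] → correct ✓
- v = fλ: LHS [L T^-1], RHS [L T^-1] → correct ✓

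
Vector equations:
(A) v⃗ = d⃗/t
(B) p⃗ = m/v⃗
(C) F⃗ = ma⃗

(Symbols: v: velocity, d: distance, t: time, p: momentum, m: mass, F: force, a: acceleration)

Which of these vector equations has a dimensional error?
(B) p⃗ = m/v⃗

(A) v⃗ = d⃗/t: LHS [L T^-1], RHS [L T^-1] ✓ — displacement (vector) divided by time (scalar)
(B) p⃗ = m/v⃗: LHS [L M T^-1], RHS [L^-1 M T] ✗ — momentum is mass times velocity; should be mv⃗ (and division by a vector is undefined)
(C) F⃗ = ma⃗: LHS [L M T^-2], RHS [L M T^-2] ✓ — Force and acceleration are vectors, mass is a scalar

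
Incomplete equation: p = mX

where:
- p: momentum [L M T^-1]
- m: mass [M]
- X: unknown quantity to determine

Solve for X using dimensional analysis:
X = v (velocity), dimensions [L T^-1]

p has dimensions [L M T^-1]; the rest of the RHS (m) has dimensions [M].
So X must have dimensions [L T^-1] — X = v (velocity).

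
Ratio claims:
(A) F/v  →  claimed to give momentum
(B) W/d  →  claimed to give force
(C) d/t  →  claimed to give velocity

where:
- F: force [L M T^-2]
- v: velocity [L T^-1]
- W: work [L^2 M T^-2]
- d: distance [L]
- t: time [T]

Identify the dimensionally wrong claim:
(A) F/v does not give momentum

(A) F/v: [M T^-1] ≠ momentum [L M T^-1] ✗
(B) W/d: [L M T^-2] = force [L M T^-2] ✓
(C) d/t: [L T^-1] = velocity [L T^-1] ✓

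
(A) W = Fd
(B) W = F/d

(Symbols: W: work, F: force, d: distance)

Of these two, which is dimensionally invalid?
(B)

(A) W = Fd: LHS [L^2 M T^-2], RHS [L^2 M T^-2] ✓
(B) W = F/d: LHS [L^2 M T^-2], RHS [M T^-2] ✗

Expression (B) W = F/d is dimensionally incorrect.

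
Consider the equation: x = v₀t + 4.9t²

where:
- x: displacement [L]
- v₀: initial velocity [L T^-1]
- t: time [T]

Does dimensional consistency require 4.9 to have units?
Yes

x has dimensions [L], while t² alone has dimensions [T^2]. For the equation to balance, the factor 4.9 must carry dimensions [L T^-2] — it is a dimensional constant (a numerical value of a physical quantity with its units suppressed), not a pure number.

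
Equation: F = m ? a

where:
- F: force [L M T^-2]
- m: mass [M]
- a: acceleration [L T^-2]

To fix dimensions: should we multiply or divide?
multiplication (×): F = m × a

F [L M T^-2]; m [M]; a [L T^-2].
m × a → [L M T^-2] ✓
m ÷ a → [L^-1 M T^2] ✗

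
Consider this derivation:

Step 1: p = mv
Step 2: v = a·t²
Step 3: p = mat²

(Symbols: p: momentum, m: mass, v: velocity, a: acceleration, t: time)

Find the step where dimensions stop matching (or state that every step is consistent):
Step 2

Step 1: p = mv → LHS [L M T^-1], RHS [L M T^-1] ✓
Step 2: v = a·t² → LHS [L T^-1], RHS [L] ✗

The first dimensional inconsistency appears in step 2: v = a·t²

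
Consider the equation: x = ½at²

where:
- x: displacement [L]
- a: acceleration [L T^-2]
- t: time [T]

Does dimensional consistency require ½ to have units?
No

x has dimensions [L] and at² already has dimensions [L], so the equation balances without ½ contributing any dimensions. ½ is a pure (dimensionless) number; changing or removing it would not affect dimensional consistency.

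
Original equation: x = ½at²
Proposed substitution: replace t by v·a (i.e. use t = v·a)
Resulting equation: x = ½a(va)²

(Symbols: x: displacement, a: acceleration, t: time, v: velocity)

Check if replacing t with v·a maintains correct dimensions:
No

[t] = [T] and [v·a] = [L^2 T^-3]. These differ, so the substitution replaces a quantity by one of different dimensions and the result x = ½a(va)² has LHS [L] vs RHS [L^5 T^-8] — inconsistent.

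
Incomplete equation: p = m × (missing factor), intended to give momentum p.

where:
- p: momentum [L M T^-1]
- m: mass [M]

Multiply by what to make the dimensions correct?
v (velocity), dimensions [L T^-1]

p has dimensions [L M T^-1] and m has dimensions [M].
The missing factor must have dimensions [L M T^-1] / [M] = [L T^-1], i.e. velocity (v).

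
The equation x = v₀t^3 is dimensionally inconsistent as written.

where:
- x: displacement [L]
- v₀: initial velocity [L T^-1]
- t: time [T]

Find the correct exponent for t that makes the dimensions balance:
The exponent of t should be 1: x = v₀t

The LHS x has dimensions [L]; t has dimensions [T].
As written, the RHS v₀t^3 (exponent 3 on t) has dimensions [L T^2], which does not match.
With exponent 1, the RHS v₀t has dimensions [L], matching the LHS.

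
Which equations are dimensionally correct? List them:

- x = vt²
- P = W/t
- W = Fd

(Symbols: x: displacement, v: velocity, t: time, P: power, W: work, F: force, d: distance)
Dimensionally correct: P = W/t, W = Fd
Dimensionally incorrect: x = vt²
Ordered (correct first, then incorrect): P = W/t, W = Fd, x = vt²

- x = vt²: LHS [L], RHS [L T] → incorrect ✗
- P = W/t: LHS [L^2 M T^-3], RHS [L^2 M T^-3] → correct ✓
- W = Fd: LHS [L^2 M T^-2], RHS [L^2 M T^-2] → correct ✓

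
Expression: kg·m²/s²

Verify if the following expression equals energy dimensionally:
Yes

The expression kg·m²/s² has dimensions [L^2 M T^-2], which is exactly energy [L^2 M T^-2].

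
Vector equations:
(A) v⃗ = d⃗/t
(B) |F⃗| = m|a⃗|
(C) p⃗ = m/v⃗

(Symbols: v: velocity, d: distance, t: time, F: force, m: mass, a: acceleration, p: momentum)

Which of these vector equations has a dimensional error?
(C) p⃗ = m/v⃗

(A) v⃗ = d⃗/t: LHS [L T^-1], RHS [L T^-1] ✓ — displacement (vector) divided by time (scalar)
(B) |F⃗| = m|a⃗|: LHS [L M T^-2], RHS [L M T^-2] ✓ — magnitudes of vectors are scalars
(C) p⃗ = m/v⃗: LHS [L M T^-1], RHS [L^-1 M T] ✗ — momentum is mass times velocity; should be mv⃗ (and division by a vector is undefined)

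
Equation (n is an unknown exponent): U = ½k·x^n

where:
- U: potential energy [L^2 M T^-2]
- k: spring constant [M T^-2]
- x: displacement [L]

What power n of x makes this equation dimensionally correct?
n = 2

U has dimensions [L^2 M T^-2]; x has dimensions [L].
The rest of the RHS has dimensions [M T^-2], so x^n must supply [L^2].
With n = 2: ½k·x^2 has dimensions [L^2 M T^-2], matching the LHS ✓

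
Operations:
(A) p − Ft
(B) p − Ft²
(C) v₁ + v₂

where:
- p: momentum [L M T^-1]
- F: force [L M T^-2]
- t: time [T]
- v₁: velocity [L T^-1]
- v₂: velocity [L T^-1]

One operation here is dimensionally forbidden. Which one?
(B) p − Ft²

(A) p − Ft: p [L M T^-1] and Ft [L M T^-1] — same dimensions ✓
(B) p − Ft²: p [L M T^-1] and Ft² [L M] — different dimensions cannot be added/subtracted ✗
(C) v₁ + v₂: v₁ [L T^-1] and v₂ [L T^-1] — same dimensions ✓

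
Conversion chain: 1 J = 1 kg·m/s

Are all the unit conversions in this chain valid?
The chain is incorrect (it contains an error).

Incorrect: Joule is kg·m²/s², not kg·m/s (that is momentum)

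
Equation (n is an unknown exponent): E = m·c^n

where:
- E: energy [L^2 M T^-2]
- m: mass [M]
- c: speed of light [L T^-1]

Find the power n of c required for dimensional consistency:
n = 2

E has dimensions [L^2 M T^-2]; c has dimensions [L T^-1].
The rest of the RHS has dimensions [M], so c^n must supply [L^2 T^-2].
With n = 2: m·c^2 has dimensions [L^2 M T^-2], matching the LHS ✓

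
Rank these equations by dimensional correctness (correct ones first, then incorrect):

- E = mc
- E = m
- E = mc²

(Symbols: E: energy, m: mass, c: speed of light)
Dimensionally correct: E = mc²
Dimensionally incorrect: E = mc, E = m
Ordered (correct first, then incorrect): E = mc², E = mc, E = m

- E = mc: LHS [L^2 M T^-2], RHS [L M T^-1] → incorrect ✗
- E = m: LHS [L^2 M T^-2], RHS [M] → incorrect ✗
- E = mc²: LHS [L^2 M T^-2], RHS [L^2 M T^-2] → correct ✓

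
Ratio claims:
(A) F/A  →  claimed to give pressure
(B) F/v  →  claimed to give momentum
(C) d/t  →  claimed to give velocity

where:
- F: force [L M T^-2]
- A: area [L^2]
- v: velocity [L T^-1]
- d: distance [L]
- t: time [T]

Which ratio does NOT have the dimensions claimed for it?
(B) F/v does not give momentum

(A) F/A: [L^-1 M T^-2] = pressure [L^-1 M T^-2] ✓
(B) F/v: [M T^-1] ≠ momentum [L M T^-1] ✗
(C) d/t: [L T^-1] = velocity [L T^-1] ✓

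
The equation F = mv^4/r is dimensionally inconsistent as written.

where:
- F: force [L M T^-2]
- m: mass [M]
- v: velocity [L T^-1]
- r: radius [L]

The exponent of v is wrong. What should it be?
The exponent of v should be 2: F = mv^2/r

The LHS F has dimensions [L M T^-2]; v has dimensions [L T^-1].
As written, the RHS mv^4/r (exponent 4 on v) has dimensions [L^3 M T^-4], which does not match.
With exponent 2, the RHS mv^2/r has dimensions [L M T^-2], matching the LHS.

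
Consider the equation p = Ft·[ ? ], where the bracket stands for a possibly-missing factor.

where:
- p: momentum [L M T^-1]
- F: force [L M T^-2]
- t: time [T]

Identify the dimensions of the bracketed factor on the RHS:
Nothing is missing — the bracketed factor must be dimensionless.

p has dimensions [L M T^-1] and Ft already has dimensions [L M T^-1], so p = Ft is dimensionally complete.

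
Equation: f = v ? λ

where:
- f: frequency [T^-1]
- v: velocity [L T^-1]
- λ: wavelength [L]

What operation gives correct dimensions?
division (÷): f = v ÷ λ

f [T^-1]; v [L T^-1]; λ [L].
v × λ → [L^2 T^-1] ✗
v ÷ λ → [T^-1] ✓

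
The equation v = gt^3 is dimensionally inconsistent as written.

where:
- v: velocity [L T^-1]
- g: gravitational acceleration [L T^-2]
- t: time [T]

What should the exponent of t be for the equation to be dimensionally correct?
The exponent of t should be 1: v = gt

The LHS v has dimensions [L T^-1]; t has dimensions [T].
As written, the RHS gt^3 (exponent 3 on t) has dimensions [L T], which does not match.
With exponent 1, the RHS gt has dimensions [L T^-1], matching the LHS.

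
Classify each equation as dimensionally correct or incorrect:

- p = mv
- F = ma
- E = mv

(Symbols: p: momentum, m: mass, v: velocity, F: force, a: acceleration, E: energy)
Dimensionally correct: p = mv, F = ma
Dimensionally incorrect: E = mv
Ordered (correct first, then incorrect): p = mv, F = ma, E = mv

- p = mv: LHS [L M T^-1], RHS [L M T^-1] → correct ✓
- F = ma: LHS [L M T^-2], RHS [L M T^-2] → correct ✓
- E = mv: LHS [L^2 M T^-2], RHS [L M T^-1] → incorrect ✗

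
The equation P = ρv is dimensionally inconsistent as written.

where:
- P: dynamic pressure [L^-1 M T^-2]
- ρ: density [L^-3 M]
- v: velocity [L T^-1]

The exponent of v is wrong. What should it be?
The exponent of v should be 2: P = ρv^2

The LHS P has dimensions [L^-1 M T^-2]; v has dimensions [L T^-1].
As written, the RHS ρv (exponent 1 on v) has dimensions [L^-2 M T^-1], which does not match.
With exponent 2, the RHS ρv^2 has dimensions [L^-1 M T^-2], matching the LHS.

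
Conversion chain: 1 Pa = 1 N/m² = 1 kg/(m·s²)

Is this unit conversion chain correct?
The chain is correct (no errors).

Correct: Pascal is Newton per square meter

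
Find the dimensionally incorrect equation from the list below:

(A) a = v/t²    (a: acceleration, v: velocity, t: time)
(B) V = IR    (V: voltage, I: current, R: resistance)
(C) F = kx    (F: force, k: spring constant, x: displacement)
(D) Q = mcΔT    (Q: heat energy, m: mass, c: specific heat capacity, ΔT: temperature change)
(A) a = v/t²

The equation (A) a = v/t² is dimensionally incorrect.

LHS (a): [L T^-2]
RHS (v/t²): [L T^-3] ✗

The dimensions do not match. The other three equations balance.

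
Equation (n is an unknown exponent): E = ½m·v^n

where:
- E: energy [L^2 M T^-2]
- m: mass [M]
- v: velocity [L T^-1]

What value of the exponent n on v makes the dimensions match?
n = 2

E has dimensions [L^2 M T^-2]; v has dimensions [L T^-1].
The rest of the RHS has dimensions [M], so v^n must supply [L^2 T^-2].
With n = 2: ½m·v^2 has dimensions [L^2 M T^-2], matching the LHS ✓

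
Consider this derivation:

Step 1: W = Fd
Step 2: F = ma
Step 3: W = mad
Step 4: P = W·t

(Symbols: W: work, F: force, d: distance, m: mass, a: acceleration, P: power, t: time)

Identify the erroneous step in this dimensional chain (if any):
Step 4

Step 1: W = Fd → LHS [L^2 M T^-2], RHS [L^2 M T^-2] ✓
Step 2: F = ma → LHS [L M T^-2], RHS [L M T^-2] ✓
Step 3: W = mad → LHS [L^2 M T^-2], RHS [L^2 M T^-2] ✓
Step 4: P = W·t → LHS [L^2 M T^-3], RHS [L^2 M T^-1] ✗

The first dimensional inconsistency appears in step 4: P = W·t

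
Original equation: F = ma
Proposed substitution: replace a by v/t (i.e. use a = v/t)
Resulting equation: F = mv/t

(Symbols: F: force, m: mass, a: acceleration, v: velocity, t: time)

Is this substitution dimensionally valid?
Yes

[a] = [L T^-2] and [v/t] = [L T^-2]. These match, so the substitution replaces a quantity by one of the same dimensions and the result F = mv/t has LHS [L M T^-2] vs RHS [L M T^-2] — still consistent.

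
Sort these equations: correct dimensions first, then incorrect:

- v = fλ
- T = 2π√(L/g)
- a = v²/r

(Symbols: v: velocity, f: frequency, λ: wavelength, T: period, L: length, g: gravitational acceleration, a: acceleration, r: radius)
Dimensionally correct: v = fλ, T = 2π√(L/g), a = v²/r
Dimensionally incorrect: none
Ordered (correct first, then incorrect): v = fλ, T = 2π√(L/g), a = v²/r

- v = fλ: LHS [L T^-1], RHS [L T^-1] → correct ✓
- T = 2π√(L/g): LHS [T], RHS [T] → correct ✓
- a = v²/r: LHS [L T^-2], RHS [L T^-2] → correct ✓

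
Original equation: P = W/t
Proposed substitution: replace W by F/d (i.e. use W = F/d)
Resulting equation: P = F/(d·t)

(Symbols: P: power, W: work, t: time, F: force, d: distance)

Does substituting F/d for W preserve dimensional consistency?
No

[W] = [L^2 M T^-2] and [F/d] = [M T^-2]. These differ, so the substitution replaces a quantity by one of different dimensions and the result P = F/(d·t) has LHS [L^2 M T^-3] vs RHS [M T^-3] — inconsistent.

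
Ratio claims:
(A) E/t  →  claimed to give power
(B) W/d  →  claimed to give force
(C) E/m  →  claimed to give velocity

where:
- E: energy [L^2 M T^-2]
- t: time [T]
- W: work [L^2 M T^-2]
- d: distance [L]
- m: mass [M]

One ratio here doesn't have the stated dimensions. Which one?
(C) E/m does not give velocity

(A) E/t: [L^2 M T^-3] = power [L^2 M T^-3] ✓
(B) W/d: [L M T^-2] = force [L M T^-2] ✓
(C) E/m: [L^2 T^-2] ≠ velocity [L T^-1] ✗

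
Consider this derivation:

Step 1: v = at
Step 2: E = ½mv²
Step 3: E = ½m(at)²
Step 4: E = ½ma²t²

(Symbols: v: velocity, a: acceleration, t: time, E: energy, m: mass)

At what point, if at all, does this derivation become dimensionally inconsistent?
No step introduces an error — all steps are dimensionally consistent.

Step 1: v = at → LHS [L T^-1], RHS [L T^-1] ✓
Step 2: E = ½mv² → LHS [L^2 M T^-2], RHS [L^2 M T^-2] ✓
Step 3: E = ½m(at)² → LHS [L^2 M T^-2], RHS [L^2 M T^-2] ✓
Step 4: E = ½ma²t² → LHS [L^2 M T^-2], RHS [L^2 M T^-2] ✓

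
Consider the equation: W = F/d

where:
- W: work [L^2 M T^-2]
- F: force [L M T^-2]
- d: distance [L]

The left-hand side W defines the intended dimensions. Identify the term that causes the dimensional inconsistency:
The right-hand side term F/d

W has dimensions [L^2 M T^-2], but F/d has dimensions [M T^-2], so the term F/d is dimensionally wrong for W.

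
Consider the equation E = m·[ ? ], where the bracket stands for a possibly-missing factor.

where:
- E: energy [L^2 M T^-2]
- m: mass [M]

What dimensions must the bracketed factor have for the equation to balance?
[L^2 T^-2] — velocity squared (e.g. v²)

E has dimensions [L^2 M T^-2]; m has dimensions [M].
The bracketed factor must supply [L^2 M T^-2] / [M] = [L^2 T^-2].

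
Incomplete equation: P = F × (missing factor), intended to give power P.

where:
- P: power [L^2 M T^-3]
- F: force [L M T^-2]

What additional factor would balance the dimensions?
v (velocity), dimensions [L T^-1]

P has dimensions [L^2 M T^-3] and F has dimensions [L M T^-2].
The missing factor must have dimensions [L^2 M T^-3] / [L M T^-2] = [L T^-1], i.e. velocity (v).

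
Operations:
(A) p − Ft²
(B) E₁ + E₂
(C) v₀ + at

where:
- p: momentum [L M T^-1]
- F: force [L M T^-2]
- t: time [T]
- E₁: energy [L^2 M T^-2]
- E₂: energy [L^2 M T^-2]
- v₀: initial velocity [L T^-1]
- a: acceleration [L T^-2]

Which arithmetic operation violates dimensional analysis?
(A) p − Ft²

(A) p − Ft²: p [L M T^-1] and Ft² [L M] — different dimensions cannot be added/subtracted ✗
(B) E₁ + E₂: E₁ [L^2 M T^-2] and E₂ [L^2 M T^-2] — same dimensions ✓
(C) v₀ + at: v₀ [L T^-1] and at [L T^-1] — same dimensions ✓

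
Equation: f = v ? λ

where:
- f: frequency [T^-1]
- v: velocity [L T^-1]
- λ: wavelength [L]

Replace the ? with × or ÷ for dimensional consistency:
division (÷): f = v ÷ λ

f [T^-1]; v [L T^-1]; λ [L].
v × λ → [L^2 T^-1] ✗
v ÷ λ → [T^-1] ✓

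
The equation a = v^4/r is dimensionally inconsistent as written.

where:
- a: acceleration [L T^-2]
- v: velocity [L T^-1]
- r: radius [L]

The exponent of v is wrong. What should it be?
The exponent of v should be 2: a = v^2/r

The LHS a has dimensions [L T^-2]; v has dimensions [L T^-1].
As written, the RHS v^4/r (exponent 4 on v) has dimensions [L^3 T^-4], which does not match.
With exponent 2, the RHS v^2/r has dimensions [L T^-2], matching the LHS.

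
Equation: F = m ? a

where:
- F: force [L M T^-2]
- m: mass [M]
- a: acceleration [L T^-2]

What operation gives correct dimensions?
multiplication (×): F = m × a

F [L M T^-2]; m [M]; a [L T^-2].
m × a → [L M T^-2] ✓
m ÷ a → [L^-1 M T^2] ✗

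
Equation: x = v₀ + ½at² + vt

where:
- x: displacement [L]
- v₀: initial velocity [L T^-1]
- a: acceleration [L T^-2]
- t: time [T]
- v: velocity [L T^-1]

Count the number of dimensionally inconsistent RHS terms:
1

LHS x: [L]
- v₀: [L T^-1] ✗
- ½at²: [L] ✓
- vt: [L] ✓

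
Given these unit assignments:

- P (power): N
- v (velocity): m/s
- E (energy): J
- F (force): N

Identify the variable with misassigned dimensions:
P

The variable P (power) should have units W, not N.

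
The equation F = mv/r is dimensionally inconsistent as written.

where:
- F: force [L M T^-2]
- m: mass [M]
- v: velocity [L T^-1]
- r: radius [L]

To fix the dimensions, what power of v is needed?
The exponent of v should be 2: F = mv^2/r

The LHS F has dimensions [L M T^-2]; v has dimensions [L T^-1].
As written, the RHS mv/r (exponent 1 on v) has dimensions [M T^-1], which does not match.
With exponent 2, the RHS mv^2/r has dimensions [L M T^-2], matching the LHS.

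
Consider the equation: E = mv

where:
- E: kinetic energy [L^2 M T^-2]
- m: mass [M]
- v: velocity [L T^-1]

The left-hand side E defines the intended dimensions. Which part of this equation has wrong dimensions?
The right-hand side term mv

E has dimensions [L^2 M T^-2], but mv has dimensions [L M T^-1], so the term mv is dimensionally wrong for E.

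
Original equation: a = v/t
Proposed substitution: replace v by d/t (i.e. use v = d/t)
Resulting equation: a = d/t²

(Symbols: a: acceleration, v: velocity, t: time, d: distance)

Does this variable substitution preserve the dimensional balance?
Yes

[v] = [L T^-1] and [d/t] = [L T^-1]. These match, so the substitution replaces a quantity by one of the same dimensions and the result a = d/t² has LHS [L T^-2] vs RHS [L T^-2] — still consistent.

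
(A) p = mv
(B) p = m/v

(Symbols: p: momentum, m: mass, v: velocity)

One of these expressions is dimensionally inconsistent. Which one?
(B)

(A) p = mv: LHS [L M T^-1], RHS [L M T^-1] ✓
(B) p = m/v: LHS [L M T^-1], RHS [L^-1 M T] ✗

Expression (B) p = m/v is dimensionally incorrect.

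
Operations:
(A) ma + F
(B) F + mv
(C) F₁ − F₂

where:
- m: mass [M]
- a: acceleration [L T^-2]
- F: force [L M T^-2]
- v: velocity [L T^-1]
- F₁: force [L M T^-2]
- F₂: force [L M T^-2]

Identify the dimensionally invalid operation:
(B) F + mv

(A) ma + F: ma [L M T^-2] and F [L M T^-2] — same dimensions ✓
(B) F + mv: F [L M T^-2] and mv [L M T^-1] — different dimensions cannot be added/subtracted ✗
(C) F₁ − F₂: F₁ [L M T^-2] and F₂ [L M T^-2] — same dimensions ✓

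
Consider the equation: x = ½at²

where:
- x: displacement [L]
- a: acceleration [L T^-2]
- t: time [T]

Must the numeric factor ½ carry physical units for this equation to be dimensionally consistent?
No

x has dimensions [L] and at² already has dimensions [L], so the equation balances without ½ contributing any dimensions. ½ is a pure (dimensionless) number; changing or removing it would not affect dimensional consistency.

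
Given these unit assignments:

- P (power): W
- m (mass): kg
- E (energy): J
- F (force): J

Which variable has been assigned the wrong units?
F

The variable F (force) should have units N, not J.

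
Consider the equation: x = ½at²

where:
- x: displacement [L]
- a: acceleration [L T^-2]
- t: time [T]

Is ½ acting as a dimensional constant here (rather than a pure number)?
No

x has dimensions [L] and at² already has dimensions [L], so the equation balances without ½ contributing any dimensions. ½ is a pure (dimensionless) number; changing or removing it would not affect dimensional consistency.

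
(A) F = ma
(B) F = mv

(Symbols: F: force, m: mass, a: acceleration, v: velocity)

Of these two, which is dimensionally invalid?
(B)

(A) F = ma: LHS [L M T^-2], RHS [L M T^-2] ✓
(B) F = mv: LHS [L M T^-2], RHS [L M T^-1] ✗

Expression (B) F = mv is dimensionally incorrect.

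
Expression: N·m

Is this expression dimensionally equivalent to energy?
Yes

The expression N·m has dimensions [L^2 M T^-2], which is exactly energy [L^2 M T^-2].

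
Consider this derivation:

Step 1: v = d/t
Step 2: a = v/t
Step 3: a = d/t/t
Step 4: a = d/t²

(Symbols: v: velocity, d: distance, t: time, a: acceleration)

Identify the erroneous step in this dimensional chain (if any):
No step introduces an error — all steps are dimensionally consistent.

Step 1: v = d/t → LHS [L T^-1], RHS [L T^-1] ✓
Step 2: a = v/t → LHS [L T^-2], RHS [L T^-2] ✓
Step 3: a = d/t/t → LHS [L T^-2], RHS [L T^-2] ✓
Step 4: a = d/t² → LHS [L T^-2], RHS [L T^-2] ✓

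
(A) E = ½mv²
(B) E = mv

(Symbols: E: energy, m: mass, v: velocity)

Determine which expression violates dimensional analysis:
(B)

(A) E = ½mv²: LHS [L^2 M T^-2], RHS [L^2 M T^-2] ✓
(B) E = mv: LHS [L^2 M T^-2], RHS [L M T^-1] ✗

Expression (B) E = mv is dimensionally incorrect.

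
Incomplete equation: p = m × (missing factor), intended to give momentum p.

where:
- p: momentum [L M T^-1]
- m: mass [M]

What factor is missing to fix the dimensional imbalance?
v (velocity), dimensions [L T^-1]

p has dimensions [L M T^-1] and m has dimensions [M].
The missing factor must have dimensions [L M T^-1] / [M] = [L T^-1], i.e. velocity (v).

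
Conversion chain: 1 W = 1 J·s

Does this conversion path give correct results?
The chain is incorrect (it contains an error).

Incorrect: Watt is J/s, not J·s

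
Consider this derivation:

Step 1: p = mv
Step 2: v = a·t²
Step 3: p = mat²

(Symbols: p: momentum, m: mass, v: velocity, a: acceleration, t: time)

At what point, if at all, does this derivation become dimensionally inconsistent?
Step 2

Step 1: p = mv → LHS [L M T^-1], RHS [L M T^-1] ✓
Step 2: v = a·t² → LHS [L T^-1], RHS [L] ✗

The first dimensional inconsistency appears in step 2: v = a·t²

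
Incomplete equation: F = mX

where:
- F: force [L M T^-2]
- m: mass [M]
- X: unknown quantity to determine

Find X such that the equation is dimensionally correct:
X = a (acceleration), dimensions [L T^-2]

F has dimensions [L M T^-2]; the rest of the RHS (m) has dimensions [M].
So X must have dimensions [L T^-2] — X = a (acceleration).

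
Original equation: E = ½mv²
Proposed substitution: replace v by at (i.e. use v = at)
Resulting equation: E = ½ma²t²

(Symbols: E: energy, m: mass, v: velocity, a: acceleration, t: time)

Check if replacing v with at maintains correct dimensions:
Yes

[v] = [L T^-1] and [at] = [L T^-1]. These match, so the substitution replaces a quantity by one of the same dimensions and the result E = ½ma²t² has LHS [L^2 M T^-2] vs RHS [L^2 M T^-2] — still consistent.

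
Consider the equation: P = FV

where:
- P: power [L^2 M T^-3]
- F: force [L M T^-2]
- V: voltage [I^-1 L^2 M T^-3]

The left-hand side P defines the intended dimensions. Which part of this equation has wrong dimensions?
The right-hand side term FV

P has dimensions [L^2 M T^-3], but FV has dimensions [I^-1 L^3 M^2 T^-5], so the term FV is dimensionally wrong for P.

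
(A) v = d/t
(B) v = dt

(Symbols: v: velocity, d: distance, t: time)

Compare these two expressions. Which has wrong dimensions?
(B)

(A) v = d/t: LHS [L T^-1], RHS [L T^-1] ✓
(B) v = dt: LHS [L T^-1], RHS [L T] ✗

Expression (B) v = dt is dimensionally incorrect.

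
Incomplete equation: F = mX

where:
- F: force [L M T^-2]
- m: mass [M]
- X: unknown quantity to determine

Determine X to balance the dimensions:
X = a (acceleration), dimensions [L T^-2]

F has dimensions [L M T^-2]; the rest of the RHS (m) has dimensions [M].
So X must have dimensions [L T^-2] — X = a (acceleration).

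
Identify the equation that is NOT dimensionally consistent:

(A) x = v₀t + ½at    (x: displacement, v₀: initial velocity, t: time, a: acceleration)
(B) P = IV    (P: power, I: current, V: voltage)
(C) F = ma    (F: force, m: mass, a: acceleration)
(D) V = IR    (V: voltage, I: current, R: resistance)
(A) x = v₀t + ½at

The equation (A) x = v₀t + ½at is dimensionally incorrect.

LHS (x): [L]
RHS terms:
  - v₀t: [L] ✓
  - ½at: [L T^-1] ✗ (does not match LHS)

The dimensions do not match. The other three equations balance.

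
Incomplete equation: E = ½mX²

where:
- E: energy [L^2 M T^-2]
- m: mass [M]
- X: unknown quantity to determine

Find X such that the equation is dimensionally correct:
X = v (velocity), dimensions [L T^-1]

E has dimensions [L^2 M T^-2]; the rest of the RHS (½m) has dimensions [M].
So X² must have dimensions [L^2 T^-2], i.e. X has dimensions [L T^-1] — X = v (velocity).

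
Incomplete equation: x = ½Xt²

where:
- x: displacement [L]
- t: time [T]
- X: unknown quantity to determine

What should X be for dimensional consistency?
X = a (acceleration), dimensions [L T^-2]

x has dimensions [L]; the rest of the RHS (½ t²) has dimensions [T^2].
So X must have dimensions [L T^-2] — X = a (acceleration).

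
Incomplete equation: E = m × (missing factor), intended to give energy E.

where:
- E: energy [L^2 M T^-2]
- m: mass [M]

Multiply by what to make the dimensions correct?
v² (velocity squared), dimensions [L^2 T^-2]

E has dimensions [L^2 M T^-2] and m has dimensions [M].
The missing factor must have dimensions [L^2 M T^-2] / [M] = [L^2 T^-2], i.e. velocity squared (v²).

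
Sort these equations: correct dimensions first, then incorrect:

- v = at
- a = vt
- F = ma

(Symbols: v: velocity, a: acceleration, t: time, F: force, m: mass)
Dimensionally correct: v = at, F = ma
Dimensionally incorrect: a = vt
Ordered (correct first, then incorrect): v = at, F = ma, a = vt

- v = at: LHS [L T^-1], RHS [L T^-1] → correct ✓
- a = vt: LHS [L T^-2], RHS [L] → incorrect ✗
- F = ma: LHS [L M T^-2], RHS [L M T^-2] → correct ✓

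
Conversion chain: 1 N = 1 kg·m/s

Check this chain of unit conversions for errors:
The chain is incorrect (it contains an error).

Incorrect: Newton is kg·m/s², not kg·m/s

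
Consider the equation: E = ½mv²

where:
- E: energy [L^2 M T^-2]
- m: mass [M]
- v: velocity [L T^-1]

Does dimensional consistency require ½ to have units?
No

E has dimensions [L^2 M T^-2] and mv² already has dimensions [L^2 M T^-2], so the equation balances without ½ contributing any dimensions. ½ is a pure (dimensionless) number; changing or removing it would not affect dimensional consistency.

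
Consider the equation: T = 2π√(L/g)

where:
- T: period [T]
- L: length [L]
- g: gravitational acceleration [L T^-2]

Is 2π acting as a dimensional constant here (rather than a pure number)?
No

T has dimensions [T] and √(L/g) already has dimensions [T], so the equation balances without 2π contributing any dimensions. 2π is a pure (dimensionless) number; changing or removing it would not affect dimensional consistency.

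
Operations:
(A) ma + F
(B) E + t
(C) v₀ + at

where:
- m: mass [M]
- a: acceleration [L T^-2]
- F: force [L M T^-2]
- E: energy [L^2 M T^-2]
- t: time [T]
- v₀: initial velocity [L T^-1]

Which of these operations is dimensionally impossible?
(B) E + t

(A) ma + F: ma [L M T^-2] and F [L M T^-2] — same dimensions ✓
(B) E + t: E [L^2 M T^-2] and t [T] — different dimensions cannot be added/subtracted ✗
(C) v₀ + at: v₀ [L T^-1] and at [L T^-1] — same dimensions ✓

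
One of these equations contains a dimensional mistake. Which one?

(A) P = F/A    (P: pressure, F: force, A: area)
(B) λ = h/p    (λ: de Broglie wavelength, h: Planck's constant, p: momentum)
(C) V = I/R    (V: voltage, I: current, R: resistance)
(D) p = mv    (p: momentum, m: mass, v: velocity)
(C) V = I/R

The equation (C) V = I/R is dimensionally incorrect.

LHS (V): [I^-1 L^2 M T^-3]
RHS (I/R): [I^3 L^-2 M^-1 T^3] ✗

The dimensions do not match. The other three equations balance.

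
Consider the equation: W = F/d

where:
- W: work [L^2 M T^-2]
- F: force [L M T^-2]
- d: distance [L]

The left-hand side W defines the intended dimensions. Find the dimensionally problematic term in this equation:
The right-hand side term F/d

W has dimensions [L^2 M T^-2], but F/d has dimensions [M T^-2], so the term F/d is dimensionally wrong for W.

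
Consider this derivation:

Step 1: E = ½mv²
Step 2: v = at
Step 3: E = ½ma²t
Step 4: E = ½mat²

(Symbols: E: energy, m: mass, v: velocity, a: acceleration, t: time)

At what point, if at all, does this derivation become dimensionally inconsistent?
Step 3

Step 1: E = ½mv² → LHS [L^2 M T^-2], RHS [L^2 M T^-2] ✓
Step 2: v = at → LHS [L T^-1], RHS [L T^-1] ✓
Step 3: E = ½ma²t → LHS [L^2 M T^-2], RHS [L^2 M T^-3] ✗

The first dimensional inconsistency appears in step 3: E = ½ma²t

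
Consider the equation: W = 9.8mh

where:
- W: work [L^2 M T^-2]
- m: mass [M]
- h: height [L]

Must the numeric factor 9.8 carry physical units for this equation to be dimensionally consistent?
Yes

W has dimensions [L^2 M T^-2], while mh alone has dimensions [L M]. For the equation to balance, the factor 9.8 must carry dimensions [L T^-2] — it is a dimensional constant (a numerical value of a physical quantity with its units suppressed), not a pure number.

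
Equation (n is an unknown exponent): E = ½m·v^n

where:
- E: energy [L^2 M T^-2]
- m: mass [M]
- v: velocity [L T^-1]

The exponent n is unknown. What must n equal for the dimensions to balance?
n = 2

E has dimensions [L^2 M T^-2]; v has dimensions [L T^-1].
The rest of the RHS has dimensions [M], so v^n must supply [L^2 T^-2].
With n = 2: ½m·v^2 has dimensions [L^2 M T^-2], matching the LHS ✓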